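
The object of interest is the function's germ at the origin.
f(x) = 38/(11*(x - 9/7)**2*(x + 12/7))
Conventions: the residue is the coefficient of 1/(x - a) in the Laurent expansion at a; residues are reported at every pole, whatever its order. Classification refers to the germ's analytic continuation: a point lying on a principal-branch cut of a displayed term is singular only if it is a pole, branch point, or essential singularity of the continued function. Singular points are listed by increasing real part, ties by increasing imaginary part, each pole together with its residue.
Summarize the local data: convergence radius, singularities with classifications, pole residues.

Denominator factor (x - 9/7)^2: pole of order 2 at 9/7, modulus 9/7.
Denominator factor (x + 12/7): pole of order 1 at -12/7, modulus 12/7.
The radius of convergence is the smallest modulus among the singular points: 9/7.
At the order-1 pole -12/7 set g(x) = (x - (-12/7))*f(x) = 38/(11*(x - 9/7)**2).
Simple pole: residue = g(a) at a = -12/7, which is 38/99.
At the order-2 pole 9/7 set g(x) = (x - (9/7))^2*f(x) = 38/(11*(x + 12/7)).
Order-2 pole: residue = g'(a); g'(9/7) = -38/99, so the residue is -38/99.
List the singular points by increasing real part (a conjugate pair: the negative imaginary part first).

Radius of convergence at 0: 9/7.
At -12/7: a pole of order 1; residue 38/99.
At 9/7: a pole of order 2; residue -38/99.


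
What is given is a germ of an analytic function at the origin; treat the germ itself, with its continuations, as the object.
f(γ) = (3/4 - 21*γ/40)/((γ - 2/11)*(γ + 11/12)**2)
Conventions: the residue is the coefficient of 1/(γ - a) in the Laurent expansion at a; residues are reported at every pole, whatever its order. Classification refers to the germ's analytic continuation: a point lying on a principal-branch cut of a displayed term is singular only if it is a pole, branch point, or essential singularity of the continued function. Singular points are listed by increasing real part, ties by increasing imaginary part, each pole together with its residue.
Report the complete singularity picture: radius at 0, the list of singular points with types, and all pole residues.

Radius of convergence at 0: 2/11.
At -11/12: a pole of order 2; residue -57024/105125.
At 2/11: a pole of order 1; residue 57024/105125.

Denominator factor (γ - 2/11): pole of order 1 at 2/11, modulus 2/11.
Denominator factor (γ + 11/12)^2: pole of order 2 at -11/12, modulus 11/12.
The radius of convergence is the smallest modulus among the singular points: 2/11.
At the order-2 pole -11/12 set g(γ) = (γ - (-11/12))^2*f(γ) = (3/4 - 21*γ/40)/(γ - 2/11).
Order-2 pole: residue = g'(a); g'(-11/12) = -57024/105125, so the residue is -57024/105125.
At the order-1 pole 2/11 set g(γ) = (γ - (2/11))*f(γ) = (3/4 - 21*γ/40)/(γ + 11/12)**2.
Simple pole: residue = g(a) at a = 2/11, which is 57024/105125.
List the singular points by increasing real part (a conjugate pair: the negative imaginary part first).


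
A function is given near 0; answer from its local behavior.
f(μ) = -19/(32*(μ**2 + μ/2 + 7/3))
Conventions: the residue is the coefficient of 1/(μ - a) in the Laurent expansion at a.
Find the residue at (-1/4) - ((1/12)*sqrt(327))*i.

The residue is -((19/1744)*sqrt(327))*i.

The factor μ**2 + μ/2 + 7/3 splits as (μ - a)(μ - a') with a = (-1/4) - ((1/12)*sqrt(327))*i, a' = (-1/4) + ((1/12)*sqrt(327))*i. At the order-1 pole a set g(μ) = (μ - a)*f(μ) = [-19/32] / (μ - a').
Simple pole: residue = g(a) at a = (-1/4) - ((1/12)*sqrt(327))*i, which is -((19/1744)*sqrt(327))*i.


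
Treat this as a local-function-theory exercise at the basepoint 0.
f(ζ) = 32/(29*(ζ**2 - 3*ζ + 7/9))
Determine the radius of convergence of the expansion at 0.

The radius of convergence is 3/2 - (1/6)*sqrt(53).

Denominator factor (ζ**2 - 3*ζ + 7/9): discriminant 53/9, real irrational roots 3/2 + (1/6)*sqrt(53) and 3/2 - (1/6)*sqrt(53); poles of order 1, moduli 3/2 + (1/6)*sqrt(53) and 3/2 - (1/6)*sqrt(53).
The radius of convergence is the smallest modulus among the singular points: 3/2 - (1/6)*sqrt(53).


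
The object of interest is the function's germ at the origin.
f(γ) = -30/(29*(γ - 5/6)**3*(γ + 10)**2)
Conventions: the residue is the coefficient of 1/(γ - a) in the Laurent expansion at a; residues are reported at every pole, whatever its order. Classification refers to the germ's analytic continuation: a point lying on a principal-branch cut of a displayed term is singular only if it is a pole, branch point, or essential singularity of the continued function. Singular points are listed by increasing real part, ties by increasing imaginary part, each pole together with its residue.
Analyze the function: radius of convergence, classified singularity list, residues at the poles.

Radius of convergence at 0: 5/6.
At -10: a pole of order 2; residue 23328/103533625.
At 5/6: a pole of order 3; residue -23328/103533625.

Denominator factor (γ + 10)^2: pole of order 2 at -10, modulus 10.
Denominator factor (γ - 5/6)^3: pole of order 3 at 5/6, modulus 5/6.
The radius of convergence is the smallest modulus among the singular points: 5/6.
At the order-2 pole -10 set g(γ) = (γ - (-10))^2*f(γ) = -30/(29*(γ - 5/6)**3).
Order-2 pole: residue = g'(a); g'(-10) = 23328/103533625, so the residue is 23328/103533625.
At the order-3 pole 5/6 set g(γ) = (γ - (5/6))^3*f(γ) = -30/(29*(γ + 10)**2).
Order-3 pole: residue = g''(a)/2; g''(5/6) = -46656/103533625, so the residue is -23328/103533625.
List the singular points by increasing real part (a conjugate pair: the negative imaginary part first).


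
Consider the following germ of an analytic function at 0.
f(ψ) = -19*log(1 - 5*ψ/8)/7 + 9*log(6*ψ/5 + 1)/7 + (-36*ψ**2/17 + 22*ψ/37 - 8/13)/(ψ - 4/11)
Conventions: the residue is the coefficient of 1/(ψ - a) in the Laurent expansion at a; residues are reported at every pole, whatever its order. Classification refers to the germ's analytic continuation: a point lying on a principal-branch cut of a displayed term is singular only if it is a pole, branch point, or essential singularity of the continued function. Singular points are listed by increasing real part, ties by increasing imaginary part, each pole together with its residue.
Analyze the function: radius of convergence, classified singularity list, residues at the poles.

Radius of convergence at 0: 4/11.
At -5/6: a logarithmic branch point.
At 4/11: a pole of order 1; residue -672000/989417.
At 8/5: a logarithmic branch point.

Denominator factor (ψ - 4/11): pole of order 1 at 4/11, modulus 4/11.
Branch term (9/7)*log(1 - ψ/(-5/6)): its argument vanishes at ψ = -5/6, a logarithmic branch point, modulus 5/6.
Branch term (-19/7)*log(1 - ψ/(8/5)): its argument vanishes at ψ = 8/5, a logarithmic branch point, modulus 8/5.
The radius of convergence is the smallest modulus among the singular points: 4/11.
The branch terms are analytic at 4/11 and contribute nothing to the residue; only the rational part matters.
At the order-1 pole 4/11 set g(ψ) = (ψ - (4/11))*(rational part) = -36*ψ**2/17 + 22*ψ/37 - 8/13.
Simple pole: residue = g(a) at a = 4/11, which is -672000/989417.
List the singular points by increasing real part (a conjugate pair: the negative imaginary part first).


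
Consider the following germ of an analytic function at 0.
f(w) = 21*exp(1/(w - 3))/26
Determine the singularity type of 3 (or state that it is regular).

The point is an essential singularity.

The exponent 1/(w - (3)) has a pole at 3, so exp(1/(w - (3))) takes every nonzero value near it: an essential singularity (not a pole of any order).


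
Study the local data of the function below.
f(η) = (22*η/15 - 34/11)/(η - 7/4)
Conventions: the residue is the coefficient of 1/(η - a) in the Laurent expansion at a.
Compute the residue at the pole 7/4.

At the order-1 pole 7/4 set g(η) = (η - (7/4))*f(η) = 22*η/15 - 34/11.
Simple pole: residue = g(a) at a = 7/4, which is -173/330.

The residue is -173/330.


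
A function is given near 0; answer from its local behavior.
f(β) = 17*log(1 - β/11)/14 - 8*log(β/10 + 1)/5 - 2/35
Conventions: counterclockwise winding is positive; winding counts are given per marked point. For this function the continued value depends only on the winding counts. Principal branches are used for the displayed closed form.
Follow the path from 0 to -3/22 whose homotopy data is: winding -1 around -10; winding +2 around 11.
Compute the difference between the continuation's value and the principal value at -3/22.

Continued minus principal equals (282/35)*pi*i.

The rational part is single-valued and drops out of the difference; each branch term changes only by its own monodromy.
(-8/5)*log(1 - β/(-10)): each positive loop around -10 adds 2*pi*i to the log, so winding -1 contributes (-8/5)*(-1)*2*pi*i = (16/5)*pi*i.
(17/14)*log(1 - β/(11)): each positive loop around 11 adds 2*pi*i to the log, so winding +2 contributes (17/14)*(2)*2*pi*i = (34/7)*pi*i.
Summing the contributions at β = -3/22 gives (282/35)*pi*i.


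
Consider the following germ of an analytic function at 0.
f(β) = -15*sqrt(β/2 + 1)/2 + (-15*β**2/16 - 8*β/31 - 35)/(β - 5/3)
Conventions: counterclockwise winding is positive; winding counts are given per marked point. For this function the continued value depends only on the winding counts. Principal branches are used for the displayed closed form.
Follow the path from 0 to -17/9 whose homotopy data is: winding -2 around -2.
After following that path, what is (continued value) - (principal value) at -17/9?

Continued minus principal equals 0.

The rational part is single-valued and drops out of the difference; each branch term changes only by its own monodromy.
(-15/2)*sqrt(1 - β/(-2)): winding -2 is even, the square root returns to the same sheet, contribution 0.
Summing the contributions at β = -17/9 gives 0.


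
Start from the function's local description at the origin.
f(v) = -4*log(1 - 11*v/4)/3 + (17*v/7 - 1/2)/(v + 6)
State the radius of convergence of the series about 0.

The radius of convergence is 4/11.

Denominator factor (v + 6): pole of order 1 at -6, modulus 6.
Branch term (-4/3)*log(1 - v/(4/11)): its argument vanishes at v = 4/11, a logarithmic branch point, modulus 4/11.
The radius of convergence is the smallest modulus among the singular points: 4/11.


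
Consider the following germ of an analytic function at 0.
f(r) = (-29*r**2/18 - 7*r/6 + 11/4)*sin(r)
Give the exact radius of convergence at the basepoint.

The radius of convergence is infinite.

The factor sin(r) is entire and contributes no finite singular point.
The polynomial part has no poles.
No finite singular points: the Taylor series at 0 converges everywhere.


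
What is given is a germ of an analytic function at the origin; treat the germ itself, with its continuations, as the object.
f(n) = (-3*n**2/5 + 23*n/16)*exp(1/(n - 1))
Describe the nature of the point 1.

The exponent 1/(n - (1)) has a pole at 1, so exp(1/(n - (1))) takes every nonzero value near it: an essential singularity (not a pole of any order).

The point is an essential singularity.


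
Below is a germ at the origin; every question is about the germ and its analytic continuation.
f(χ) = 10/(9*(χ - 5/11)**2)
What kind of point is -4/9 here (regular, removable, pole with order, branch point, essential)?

The point is a regular point.

Denominator factors: χ - 5/11 = -89/99 at χ = -4/9 — none vanishes.
So the germ continues analytically to -4/9.


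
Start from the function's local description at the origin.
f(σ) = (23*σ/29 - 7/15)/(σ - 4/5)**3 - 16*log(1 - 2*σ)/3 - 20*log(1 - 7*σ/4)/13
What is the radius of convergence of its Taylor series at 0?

The radius of convergence is 1/2.

Denominator factor (σ - 4/5)^3: pole of order 3 at 4/5, modulus 4/5.
Branch term (-20/13)*log(1 - σ/(4/7)): its argument vanishes at σ = 4/7, a logarithmic branch point, modulus 4/7.
Branch term (-16/3)*log(1 - σ/(1/2)): its argument vanishes at σ = 1/2, a logarithmic branch point, modulus 1/2.
The radius of convergence is the smallest modulus among the singular points: 1/2.


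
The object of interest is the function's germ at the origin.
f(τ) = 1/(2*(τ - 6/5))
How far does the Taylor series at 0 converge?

The radius of convergence is 6/5.

Denominator factor (τ - 6/5): pole of order 1 at 6/5, modulus 6/5.
The radius of convergence is the smallest modulus among the singular points: 6/5.


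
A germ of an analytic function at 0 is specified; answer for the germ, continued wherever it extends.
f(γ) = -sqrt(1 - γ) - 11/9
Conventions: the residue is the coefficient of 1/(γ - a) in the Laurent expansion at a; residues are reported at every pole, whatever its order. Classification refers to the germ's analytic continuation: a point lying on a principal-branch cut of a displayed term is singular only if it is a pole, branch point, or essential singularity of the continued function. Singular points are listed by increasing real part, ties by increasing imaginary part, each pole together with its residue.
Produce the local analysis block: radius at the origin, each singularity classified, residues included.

Radius of convergence at 0: 1.
At 1: an algebraic (square-root) branch point.

Branch term (-1)*sqrt(1 - γ/(1)): its argument vanishes at γ = 1, a square-root branch point, modulus 1.
The radius of convergence is the smallest modulus among the singular points: 1.


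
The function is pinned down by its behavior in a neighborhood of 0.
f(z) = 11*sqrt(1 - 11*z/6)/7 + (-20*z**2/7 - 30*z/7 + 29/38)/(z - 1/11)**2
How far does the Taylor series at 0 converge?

Denominator factor (z - 1/11)^2: pole of order 2 at 1/11, modulus 1/11.
Branch term (11/7)*sqrt(1 - z/(6/11)): its argument vanishes at z = 6/11, a square-root branch point, modulus 6/11.
The radius of convergence is the smallest modulus among the singular points: 1/11.

The radius of convergence is 1/11.


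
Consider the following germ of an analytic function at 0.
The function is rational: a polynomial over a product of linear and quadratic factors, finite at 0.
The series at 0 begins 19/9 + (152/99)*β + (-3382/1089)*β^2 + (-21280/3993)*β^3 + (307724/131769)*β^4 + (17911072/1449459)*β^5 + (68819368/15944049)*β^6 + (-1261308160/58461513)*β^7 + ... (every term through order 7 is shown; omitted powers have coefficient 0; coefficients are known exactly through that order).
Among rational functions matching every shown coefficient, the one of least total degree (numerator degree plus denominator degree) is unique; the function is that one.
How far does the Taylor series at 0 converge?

No rational of total degree below 2 reproduces all 8 coefficients; solving the [0/2] Pade equations on them gives f(β) = 19/(18*(β**2 - 4*β/11 + 1/2)), whose expansion matches every shown term.
Denominator factor (β**2 - 4*β/11 + 1/2): discriminant -226/121, complex-conjugate roots (2/11) + ((1/22)*sqrt(226))*i and (2/11) - ((1/22)*sqrt(226))*i; poles of order 1, moduli (1/2)*sqrt(2) and (1/2)*sqrt(2).
The radius of convergence is the smallest modulus among the singular points: (1/2)*sqrt(2).

The radius of convergence is (1/2)*sqrt(2).


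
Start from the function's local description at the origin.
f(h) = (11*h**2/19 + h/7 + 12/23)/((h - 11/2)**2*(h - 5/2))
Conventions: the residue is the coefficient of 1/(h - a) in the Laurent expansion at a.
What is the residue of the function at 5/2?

The residue is 18343/36708.

At the order-1 pole 5/2 set g(h) = (h - (5/2))*f(h) = (11*h**2/19 + h/7 + 12/23)/(h - 11/2)**2.
Simple pole: residue = g(a) at a = 5/2, which is 18343/36708.


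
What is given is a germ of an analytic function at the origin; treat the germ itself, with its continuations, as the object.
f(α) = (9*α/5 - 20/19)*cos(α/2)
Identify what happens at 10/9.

The point is a regular point.

There is no denominator, hence no pole anywhere.
The factor cos(α/2) is entire.
So the germ continues analytically to 10/9.


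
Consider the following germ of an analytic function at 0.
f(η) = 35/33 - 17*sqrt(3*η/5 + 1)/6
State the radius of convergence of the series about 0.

The radius of convergence is 5/3.

Branch term (-17/6)*sqrt(1 - η/(-5/3)): its argument vanishes at η = -5/3, a square-root branch point, modulus 5/3.
The radius of convergence is the smallest modulus among the singular points: 5/3.


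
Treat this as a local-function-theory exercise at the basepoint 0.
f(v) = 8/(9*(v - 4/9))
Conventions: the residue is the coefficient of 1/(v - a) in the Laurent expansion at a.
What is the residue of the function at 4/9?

At the order-1 pole 4/9 set g(v) = (v - (4/9))*f(v) = 8/9.
Simple pole: residue = g(a) at a = 4/9, which is 8/9.

The residue is 8/9.


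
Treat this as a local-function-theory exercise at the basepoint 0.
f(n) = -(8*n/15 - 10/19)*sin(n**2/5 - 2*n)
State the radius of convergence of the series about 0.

The radius of convergence is infinite.

The factor -sin(n**2/5 - 2*n) is entire and contributes no finite singular point.
The polynomial part has no poles.
No finite singular points: the Taylor series at 0 converges everywhere.


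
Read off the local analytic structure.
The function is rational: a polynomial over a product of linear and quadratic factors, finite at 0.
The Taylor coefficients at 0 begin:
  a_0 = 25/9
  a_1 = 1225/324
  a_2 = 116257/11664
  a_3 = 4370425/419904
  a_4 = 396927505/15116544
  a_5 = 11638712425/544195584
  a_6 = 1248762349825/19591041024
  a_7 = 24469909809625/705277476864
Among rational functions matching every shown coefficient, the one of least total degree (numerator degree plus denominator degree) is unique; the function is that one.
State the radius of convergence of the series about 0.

The radius of convergence is -1/12 + (1/60)*sqrt(1465).

No rational of total degree below 5 reproduces all 8 coefficients; solving the [2/3] Pade equations on them gives f(χ) = (-8*χ**2/25 + 2*χ/3 + 1)/((χ - 9/10)*(χ**2 - χ/6 - 2/5)), whose expansion matches every shown term.
Denominator factor (χ - 9/10): pole of order 1 at 9/10, modulus 9/10.
Denominator factor (χ**2 - χ/6 - 2/5): discriminant 293/180, real irrational roots 1/12 + (1/60)*sqrt(1465) and 1/12 - (1/60)*sqrt(1465); poles of order 1, moduli 1/12 + (1/60)*sqrt(1465) and -1/12 + (1/60)*sqrt(1465).
The radius of convergence is the smallest modulus among the singular points: -1/12 + (1/60)*sqrt(1465).


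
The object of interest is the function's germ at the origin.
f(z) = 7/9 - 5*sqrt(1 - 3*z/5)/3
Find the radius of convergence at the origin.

The radius of convergence is 5/3.

Branch term (-5/3)*sqrt(1 - z/(5/3)): its argument vanishes at z = 5/3, a square-root branch point, modulus 5/3.
The radius of convergence is the smallest modulus among the singular points: 5/3.


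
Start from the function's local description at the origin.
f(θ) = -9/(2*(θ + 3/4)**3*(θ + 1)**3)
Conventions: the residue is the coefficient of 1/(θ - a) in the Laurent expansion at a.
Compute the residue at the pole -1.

At the order-3 pole -1 set g(θ) = (θ - (-1))^3*f(θ) = -9/(2*(θ + 3/4)**3).
Order-3 pole: residue = g''(a)/2; g''(-1) = 55296, so the residue is 27648.

The residue is 27648.


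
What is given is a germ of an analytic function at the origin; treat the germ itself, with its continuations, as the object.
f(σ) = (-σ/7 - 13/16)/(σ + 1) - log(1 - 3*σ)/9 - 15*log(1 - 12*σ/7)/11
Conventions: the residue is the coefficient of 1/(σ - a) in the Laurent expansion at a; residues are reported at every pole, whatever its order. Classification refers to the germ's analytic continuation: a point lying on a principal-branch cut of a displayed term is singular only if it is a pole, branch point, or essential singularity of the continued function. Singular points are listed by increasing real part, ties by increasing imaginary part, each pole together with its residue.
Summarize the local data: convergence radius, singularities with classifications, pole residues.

Denominator factor (σ + 1): pole of order 1 at -1, modulus 1.
Branch term (-15/11)*log(1 - σ/(7/12)): its argument vanishes at σ = 7/12, a logarithmic branch point, modulus 7/12.
Branch term (-1/9)*log(1 - σ/(1/3)): its argument vanishes at σ = 1/3, a logarithmic branch point, modulus 1/3.
The radius of convergence is the smallest modulus among the singular points: 1/3.
The branch terms are analytic at -1 and contribute nothing to the residue; only the rational part matters.
At the order-1 pole -1 set g(σ) = (σ - (-1))*(rational part) = -σ/7 - 13/16.
Simple pole: residue = g(a) at a = -1, which is -75/112.
List the singular points by increasing real part (a conjugate pair: the negative imaginary part first).

Radius of convergence at 0: 1/3.
At -1: a pole of order 1; residue -75/112.
At 1/3: a logarithmic branch point.
At 7/12: a logarithmic branch point.


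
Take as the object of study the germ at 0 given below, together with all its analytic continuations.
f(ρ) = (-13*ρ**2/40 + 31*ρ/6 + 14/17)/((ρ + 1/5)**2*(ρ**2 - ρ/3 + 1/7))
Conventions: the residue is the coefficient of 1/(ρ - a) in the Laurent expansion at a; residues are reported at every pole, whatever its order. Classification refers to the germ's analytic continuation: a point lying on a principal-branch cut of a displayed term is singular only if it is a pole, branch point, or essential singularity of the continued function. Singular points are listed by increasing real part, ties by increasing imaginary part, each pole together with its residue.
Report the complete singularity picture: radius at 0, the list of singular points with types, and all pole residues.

Radius of convergence at 0: 1/5.
At -1/5: a pole of order 2; residue 43417185/2333896.
At (1/6) - ((1/42)*sqrt(203))*i: a pole of order 1; residue (-43417185/4667792) + ((103470555/135365968)*sqrt(203))*i.
At (1/6) + ((1/42)*sqrt(203))*i: a pole of order 1; residue (-43417185/4667792) - ((103470555/135365968)*sqrt(203))*i.

Denominator factor (ρ + 1/5)^2: pole of order 2 at -1/5, modulus 1/5.
Denominator factor (ρ**2 - ρ/3 + 1/7): discriminant -29/63, complex-conjugate roots (1/6) + ((1/42)*sqrt(203))*i and (1/6) - ((1/42)*sqrt(203))*i; poles of order 1, moduli (1/7)*sqrt(7) and (1/7)*sqrt(7).
The radius of convergence is the smallest modulus among the singular points: 1/5.
At the order-2 pole -1/5 set g(ρ) = (ρ - (-1/5))^2*f(ρ) = (-13*ρ**2/40 + 31*ρ/6 + 14/17)/(ρ**2 - ρ/3 + 1/7).
Order-2 pole: residue = g'(a); g'(-1/5) = 43417185/2333896, so the residue is 43417185/2333896.
The factor ρ**2 - ρ/3 + 1/7 splits as (ρ - a)(ρ - a') with a = (1/6) - ((1/42)*sqrt(203))*i, a' = (1/6) + ((1/42)*sqrt(203))*i. At the order-1 pole a set g(ρ) = (ρ - a)*f(ρ) = [(-13*ρ**2/40 + 31*ρ/6 + 14/17)/(ρ + 1/5)**2] / (ρ - a').
Simple pole: residue = g(a) at a = (1/6) - ((1/42)*sqrt(203))*i, which is (-43417185/4667792) + ((103470555/135365968)*sqrt(203))*i.
The factor ρ**2 - ρ/3 + 1/7 splits as (ρ - a)(ρ - a') with a = (1/6) + ((1/42)*sqrt(203))*i, a' = (1/6) - ((1/42)*sqrt(203))*i. At the order-1 pole a set g(ρ) = (ρ - a)*f(ρ) = [(-13*ρ**2/40 + 31*ρ/6 + 14/17)/(ρ + 1/5)**2] / (ρ - a').
Simple pole: residue = g(a) at a = (1/6) + ((1/42)*sqrt(203))*i, which is (-43417185/4667792) - ((103470555/135365968)*sqrt(203))*i.
List the singular points by increasing real part (a conjugate pair: the negative imaginary part first).


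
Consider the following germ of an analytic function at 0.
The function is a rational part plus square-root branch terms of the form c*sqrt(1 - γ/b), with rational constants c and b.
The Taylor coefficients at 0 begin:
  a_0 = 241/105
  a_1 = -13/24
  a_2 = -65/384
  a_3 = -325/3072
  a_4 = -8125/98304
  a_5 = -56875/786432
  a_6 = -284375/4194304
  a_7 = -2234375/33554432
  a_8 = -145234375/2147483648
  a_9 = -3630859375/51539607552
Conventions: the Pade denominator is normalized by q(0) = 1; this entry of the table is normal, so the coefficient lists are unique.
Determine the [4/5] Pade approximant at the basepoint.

Taylor coefficients needed (read off): a_0 = 241/105, a_1 = -13/24, a_2 = -65/384, a_3 = -325/3072, a_4 = -8125/98304, a_5 = -56875/786432, a_6 = -284375/4194304, a_7 = -2234375/33554432, a_8 = -145234375/2147483648, a_9 = -3630859375/51539607552.
Write the denominator as Q(γ) = 1 + q1*γ + q2*γ^2 + q3*γ^3 + q4*γ^4 + q5*γ^5. Requiring Q*f - P = O(γ^10) with deg P <= 4 kills the coefficients of γ^5..γ^9 in Q*f:
  γ^5: a_5 + q1*a_4 + q2*a_3 + q3*a_2 + q4*a_1 + q5*a_0 = 0, i.e. -56875/786432 + (-8125/98304)*q1 + (-325/3072)*q2 + (-65/384)*q3 + (-13/24)*q4 + (241/105)*q5 = 0.
  γ^6: a_6 + q1*a_5 + q2*a_4 + q3*a_3 + q4*a_2 + q5*a_1 = 0, i.e. -284375/4194304 + (-56875/786432)*q1 + (-8125/98304)*q2 + (-325/3072)*q3 + (-65/384)*q4 + (-13/24)*q5 = 0.
  γ^7: a_7 + q1*a_6 + q2*a_5 + q3*a_4 + q4*a_3 + q5*a_2 = 0, i.e. -2234375/33554432 + (-284375/4194304)*q1 + (-56875/786432)*q2 + (-8125/98304)*q3 + (-325/3072)*q4 + (-65/384)*q5 = 0.
  γ^8: a_8 + q1*a_7 + q2*a_6 + q3*a_5 + q4*a_4 + q5*a_3 = 0, i.e. -145234375/2147483648 + (-2234375/33554432)*q1 + (-284375/4194304)*q2 + (-56875/786432)*q3 + (-8125/98304)*q4 + (-325/3072)*q5 = 0.
  γ^9: a_9 + q1*a_8 + q2*a_7 + q3*a_6 + q4*a_5 + q5*a_4 = 0, i.e. -3630859375/51539607552 + (-145234375/2147483648)*q1 + (-2234375/33554432)*q2 + (-284375/4194304)*q3 + (-56875/786432)*q4 + (-8125/98304)*q5 = 0.
Solving this linear system: q1 = -18925/7752, q2 = 476875/248064, q3 = -346875/661504, q4 = 1890625/63504384, q5 = 284375/508035072.
The numerator is Q*f truncated at degree 4: P0 = a_0 = 241/105; P1 = a_1 + q1*a_0 = -250091/40698; P2 = a_2 + q1*a_1 + q2*a_0 = 460195/82688; P3 = a_3 + q1*a_2 + q2*a_1 + q3*a_0 = -13456825/6945792; P4 = a_4 + q1*a_3 + q2*a_2 + q3*a_1 + q4*a_0 = 90056875/444530688.

The Pade approximant has numerator coefficients [241/105, -250091/40698, 460195/82688, -13456825/6945792, 90056875/444530688]; denominator coefficients [1, -18925/7752, 476875/248064, -346875/661504, 1890625/63504384, 284375/508035072].


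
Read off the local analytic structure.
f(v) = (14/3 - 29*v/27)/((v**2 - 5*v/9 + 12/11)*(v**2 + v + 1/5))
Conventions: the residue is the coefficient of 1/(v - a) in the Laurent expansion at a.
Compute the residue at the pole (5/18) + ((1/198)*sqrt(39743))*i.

The factor v**2 - 5*v/9 + 12/11 splits as (v - a)(v - a') with a = (5/18) + ((1/198)*sqrt(39743))*i, a' = (5/18) - ((1/198)*sqrt(39743))*i. At the order-1 pole a set g(v) = (v - a)*f(v) = [(14/3 - 29*v/27)/(v**2 + v + 1/5)] / (v - a').
Simple pole: residue = g(a) at a = (5/18) + ((1/198)*sqrt(39743))*i, which is (-31515/26638) + ((2329965/673701658)*sqrt(39743))*i.

The residue is (-31515/26638) + ((2329965/673701658)*sqrt(39743))*i.


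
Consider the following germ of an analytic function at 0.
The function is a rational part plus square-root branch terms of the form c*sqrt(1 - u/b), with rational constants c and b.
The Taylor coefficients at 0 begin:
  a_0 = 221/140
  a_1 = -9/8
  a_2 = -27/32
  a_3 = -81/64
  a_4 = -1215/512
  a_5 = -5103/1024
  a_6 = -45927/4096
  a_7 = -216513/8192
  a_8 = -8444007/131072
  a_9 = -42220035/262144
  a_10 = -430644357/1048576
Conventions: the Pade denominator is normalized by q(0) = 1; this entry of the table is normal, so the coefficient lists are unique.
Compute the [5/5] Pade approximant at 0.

The Pade approximant has numerator coefficients [221/140, -6597/560, 2529/80, -9369/256, 121743/7168, -308853/143360]; denominator coefficients [1, -27/4, 63/4, -945/64, 1215/256, -243/1024].

Taylor coefficients needed (read off): a_0 = 221/140, a_1 = -9/8, a_2 = -27/32, a_3 = -81/64, a_4 = -1215/512, a_5 = -5103/1024, a_6 = -45927/4096, a_7 = -216513/8192, a_8 = -8444007/131072, a_9 = -42220035/262144, a_10 = -430644357/1048576.
Write the denominator as Q(u) = 1 + q1*u + q2*u^2 + q3*u^3 + q4*u^4 + q5*u^5. Requiring Q*f - P = O(u^11) with deg P <= 5 kills the coefficients of u^6..u^10 in Q*f:
  u^6: a_6 + q1*a_5 + q2*a_4 + q3*a_3 + q4*a_2 + q5*a_1 = 0, i.e. -45927/4096 + (-5103/1024)*q1 + (-1215/512)*q2 + (-81/64)*q3 + (-27/32)*q4 + (-9/8)*q5 = 0.
  u^7: a_7 + q1*a_6 + q2*a_5 + q3*a_4 + q4*a_3 + q5*a_2 = 0, i.e. -216513/8192 + (-45927/4096)*q1 + (-5103/1024)*q2 + (-1215/512)*q3 + (-81/64)*q4 + (-27/32)*q5 = 0.
  u^8: a_8 + q1*a_7 + q2*a_6 + q3*a_5 + q4*a_4 + q5*a_3 = 0, i.e. -8444007/131072 + (-216513/8192)*q1 + (-45927/4096)*q2 + (-5103/1024)*q3 + (-1215/512)*q4 + (-81/64)*q5 = 0.
  u^9: a_9 + q1*a_8 + q2*a_7 + q3*a_6 + q4*a_5 + q5*a_4 = 0, i.e. -42220035/262144 + (-8444007/131072)*q1 + (-216513/8192)*q2 + (-45927/4096)*q3 + (-5103/1024)*q4 + (-1215/512)*q5 = 0.
  u^10: a_10 + q1*a_9 + q2*a_8 + q3*a_7 + q4*a_6 + q5*a_5 = 0, i.e. -430644357/1048576 + (-42220035/262144)*q1 + (-8444007/131072)*q2 + (-216513/8192)*q3 + (-45927/4096)*q4 + (-5103/1024)*q5 = 0.
Solving this linear system: q1 = -27/4, q2 = 63/4, q3 = -945/64, q4 = 1215/256, q5 = -243/1024.
The numerator is Q*f truncated at degree 5: P0 = a_0 = 221/140; P1 = a_1 + q1*a_0 = -6597/560; P2 = a_2 + q1*a_1 + q2*a_0 = 2529/80; P3 = a_3 + q1*a_2 + q2*a_1 + q3*a_0 = -9369/256; P4 = a_4 + q1*a_3 + q2*a_2 + q3*a_1 + q4*a_0 = 121743/7168; P5 = a_5 + q1*a_4 + q2*a_3 + q3*a_2 + q4*a_1 + q5*a_0 = -308853/143360.


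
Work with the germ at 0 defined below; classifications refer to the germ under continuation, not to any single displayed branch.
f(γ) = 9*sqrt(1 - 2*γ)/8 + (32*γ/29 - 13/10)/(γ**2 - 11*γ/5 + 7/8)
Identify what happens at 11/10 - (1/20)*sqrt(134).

The denominator factor γ**2 - 11*γ/5 + 7/8 vanishes at 11/10 - (1/20)*sqrt(134) and appears to the power 1; the numerator there equals -5/58 - (8/145)*sqrt(134), nonzero, and no other factor vanishes.
The branch terms are analytic at this point.
Hence a pole whose order is the multiplicity, 1.

The point is a pole of order 1.


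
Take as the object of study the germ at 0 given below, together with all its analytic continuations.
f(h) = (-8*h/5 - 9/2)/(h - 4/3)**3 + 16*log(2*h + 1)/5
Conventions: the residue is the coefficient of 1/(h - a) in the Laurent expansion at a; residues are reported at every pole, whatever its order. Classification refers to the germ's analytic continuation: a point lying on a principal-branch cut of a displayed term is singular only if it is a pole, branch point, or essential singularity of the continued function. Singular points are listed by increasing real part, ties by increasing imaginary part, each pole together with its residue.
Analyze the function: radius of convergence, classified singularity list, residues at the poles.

Radius of convergence at 0: 1/2.
At -1/2: a logarithmic branch point.
At 4/3: a pole of order 3; residue 0.

Denominator factor (h - 4/3)^3: pole of order 3 at 4/3, modulus 4/3.
Branch term (16/5)*log(1 - h/(-1/2)): its argument vanishes at h = -1/2, a logarithmic branch point, modulus 1/2.
The radius of convergence is the smallest modulus among the singular points: 1/2.
The branch term is analytic at 4/3 and contributes nothing to the residue; only the rational part matters.
At the order-3 pole 4/3 set g(h) = (h - (4/3))^3*(rational part) = -8*h/5 - 9/2.
Order-3 pole: residue = g''(a)/2; g''(4/3) = 0, so the residue is 0.
List the singular points by increasing real part (a conjugate pair: the negative imaginary part first).


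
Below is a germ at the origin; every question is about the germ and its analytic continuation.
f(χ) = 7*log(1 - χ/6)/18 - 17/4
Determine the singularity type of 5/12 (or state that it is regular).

The point is a regular point.

There is no denominator, hence no pole anywhere.
Branch term log(1 - χ/(6)): argument at 5/12 is 67/72, nonzero, so 5/12 is not its branch point (a point on a principal cut is still regular for the continued germ).
So the germ continues analytically to 5/12.


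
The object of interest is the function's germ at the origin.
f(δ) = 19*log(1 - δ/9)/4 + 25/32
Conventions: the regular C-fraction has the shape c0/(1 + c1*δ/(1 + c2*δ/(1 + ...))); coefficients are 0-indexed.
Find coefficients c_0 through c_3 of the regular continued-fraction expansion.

The regular C-fraction coefficients are [25/32, 152/225, -329/450, -25/17766].

Taylor coefficients (expand at 0): a_0 = 25/32, a_1 = -19/36, a_2 = -19/648, a_3 = -19/8748.
c0 = a_0 = 25/32. Peel one level at a time: if S = 1 + c*δ/S' with S'(0) = 1, then c is the δ-coefficient of S and S' = c*δ/(S - 1).
S_1 = c0/f = 1 + (152/225)*δ + (25004/50625)*δ^2 + ...; c1 = 152/225.
S_2 = c1*δ/(S_1 - 1) = 1 + (-329/450)*δ + (-1/972)*δ^2 + ...; c2 = -329/450.
S_3 = c2*δ/(S_2 - 1) = 1 + (-25/17766)*δ + ...; c3 = -25/17766.


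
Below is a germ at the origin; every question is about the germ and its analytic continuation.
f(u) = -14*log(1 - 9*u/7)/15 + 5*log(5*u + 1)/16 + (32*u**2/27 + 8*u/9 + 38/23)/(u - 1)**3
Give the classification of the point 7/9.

The point is a logarithmic branch point.

The term (-14/15)*log(1 - u/(7/9)) has argument 1 - 7/9/(7/9) = 0 at 7/9: a logarithmic (infinitely-sheeted) branch point; the remaining terms are analytic or single-valued there.


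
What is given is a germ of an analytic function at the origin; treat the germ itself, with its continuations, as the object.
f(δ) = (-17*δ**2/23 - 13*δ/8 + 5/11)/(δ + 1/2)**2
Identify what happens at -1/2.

The point is a pole of order 2.

The denominator factor δ + 1/2 vanishes at -1/2 and appears to the power 2; the numerator there equals 4381/4048, nonzero, and no other factor vanishes.
Hence a pole whose order is the multiplicity, 2.


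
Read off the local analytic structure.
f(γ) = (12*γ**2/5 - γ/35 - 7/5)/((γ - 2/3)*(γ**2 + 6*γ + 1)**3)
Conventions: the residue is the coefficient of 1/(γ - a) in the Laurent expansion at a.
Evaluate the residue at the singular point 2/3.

At the order-1 pole 2/3 set g(γ) = (γ - (2/3))*f(γ) = (12*γ**2/5 - γ/35 - 7/5)/(γ**2 + 6*γ + 1)**3.
Simple pole: residue = g(a) at a = 2/3, which is -8991/4117715.

The residue is -8991/4117715.


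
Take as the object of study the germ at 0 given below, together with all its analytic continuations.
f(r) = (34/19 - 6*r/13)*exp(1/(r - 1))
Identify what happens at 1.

The point is an essential singularity.

The exponent 1/(r - (1)) has a pole at 1, so exp(1/(r - (1))) takes every nonzero value near it: an essential singularity (not a pole of any order).


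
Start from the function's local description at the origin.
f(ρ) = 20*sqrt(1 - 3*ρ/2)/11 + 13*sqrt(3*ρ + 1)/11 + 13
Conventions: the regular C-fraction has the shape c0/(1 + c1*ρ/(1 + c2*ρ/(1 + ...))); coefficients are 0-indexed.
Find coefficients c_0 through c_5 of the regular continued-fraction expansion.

The regular C-fraction coefficients are [16, -9/352, 1593/352, -638/177, -34781/82128, 14956677/16138384].

Taylor coefficients (expand at 0): a_0 = 16, a_1 = 9/22, a_2 = -81/44, a_3 = 567/352, a_4 = -23085/5632, a_5 = 15309/2048.
c0 = a_0 = 16. Peel one level at a time: if S = 1 + c*ρ/S' with S'(0) = 1, then c is the ρ-coefficient of S and S' = c*ρ/(S - 1).
S_1 = c0/f = 1 + (-9/352)*ρ + (14337/123904)*ρ^2 + ...; c1 = -9/352.
S_2 = c1*ρ/(S_1 - 1) = 1 + (1593/352)*ρ + (261/16)*ρ^2 + ...; c2 = 1593/352.
S_3 = c2*ρ/(S_2 - 1) = 1 + (-638/177)*ρ + (-382591/250632)*ρ^2 + ...; c3 = -638/177.
S_4 = c3*ρ/(S_3 - 1) = 1 + (-34781/82128)*ρ + (84501/215296)*ρ^2 + ...; c4 = -34781/82128.
S_5 = c4*ρ/(S_4 - 1) = 1 + (14956677/16138384)*ρ + ...; c5 = 14956677/16138384.


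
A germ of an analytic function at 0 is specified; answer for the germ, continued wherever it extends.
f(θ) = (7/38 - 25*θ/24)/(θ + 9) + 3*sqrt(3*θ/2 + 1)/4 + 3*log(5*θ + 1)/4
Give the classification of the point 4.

The point is a regular point.

Denominator factors: θ + 9 = 13 at θ = 4 — none vanishes.
Branch term log(1 - θ/(-1/5)): argument at 4 is 21, nonzero, so 4 is not its branch point (a point on a principal cut is still regular for the continued germ).
Branch term sqrt(1 - θ/(-2/3)): argument at 4 is 7, nonzero, so 4 is not its branch point (a point on a principal cut is still regular for the continued germ).
So the germ continues analytically to 4.


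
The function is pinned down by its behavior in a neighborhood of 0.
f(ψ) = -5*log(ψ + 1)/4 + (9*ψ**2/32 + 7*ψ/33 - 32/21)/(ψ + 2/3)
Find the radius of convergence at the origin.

The radius of convergence is 2/3.

Denominator factor (ψ + 2/3): pole of order 1 at -2/3, modulus 2/3.
Branch term (-5/4)*log(1 - ψ/(-1)): its argument vanishes at ψ = -1, a logarithmic branch point, modulus 1.
The radius of convergence is the smallest modulus among the singular points: 2/3.


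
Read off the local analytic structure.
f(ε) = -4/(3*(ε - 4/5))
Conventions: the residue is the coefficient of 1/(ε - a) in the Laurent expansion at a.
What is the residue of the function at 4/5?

The residue is -4/3.

At the order-1 pole 4/5 set g(ε) = (ε - (4/5))*f(ε) = -4/3.
Simple pole: residue = g(a) at a = 4/5, which is -4/3.


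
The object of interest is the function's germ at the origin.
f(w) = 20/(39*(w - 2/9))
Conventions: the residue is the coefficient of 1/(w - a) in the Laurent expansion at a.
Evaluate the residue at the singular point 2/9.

At the order-1 pole 2/9 set g(w) = (w - (2/9))*f(w) = 20/39.
Simple pole: residue = g(a) at a = 2/9, which is 20/39.

The residue is 20/39.


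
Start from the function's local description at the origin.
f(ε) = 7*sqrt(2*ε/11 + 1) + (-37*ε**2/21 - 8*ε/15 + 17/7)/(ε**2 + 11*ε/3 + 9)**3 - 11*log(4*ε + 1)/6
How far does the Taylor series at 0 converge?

Denominator factor (ε**2 + 11*ε/3 + 9)^3: discriminant -203/9, complex-conjugate roots (-11/6) + ((1/6)*sqrt(203))*i and (-11/6) - ((1/6)*sqrt(203))*i; poles of order 3, moduli 3 and 3.
Branch term (7)*sqrt(1 - ε/(-11/2)): its argument vanishes at ε = -11/2, a square-root branch point, modulus 11/2.
Branch term (-11/6)*log(1 - ε/(-1/4)): its argument vanishes at ε = -1/4, a logarithmic branch point, modulus 1/4.
The radius of convergence is the smallest modulus among the singular points: 1/4.

The radius of convergence is 1/4.


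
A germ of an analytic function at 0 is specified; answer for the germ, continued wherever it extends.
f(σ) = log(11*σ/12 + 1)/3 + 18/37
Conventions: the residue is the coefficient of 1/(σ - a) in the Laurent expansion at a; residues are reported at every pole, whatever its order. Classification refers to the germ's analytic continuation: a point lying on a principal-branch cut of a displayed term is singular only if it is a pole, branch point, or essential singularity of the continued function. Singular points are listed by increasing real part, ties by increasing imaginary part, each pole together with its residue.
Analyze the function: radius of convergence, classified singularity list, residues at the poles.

Branch term (1/3)*log(1 - σ/(-12/11)): its argument vanishes at σ = -12/11, a logarithmic branch point, modulus 12/11.
The radius of convergence is the smallest modulus among the singular points: 12/11.

Radius of convergence at 0: 12/11.
At -12/11: a logarithmic branch point.


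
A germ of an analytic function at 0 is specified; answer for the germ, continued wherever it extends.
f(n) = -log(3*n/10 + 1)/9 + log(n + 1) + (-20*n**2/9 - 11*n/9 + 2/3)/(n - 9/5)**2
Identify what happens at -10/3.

The point is a logarithmic branch point.

The term (-1/9)*log(1 - n/(-10/3)) has argument 1 - -10/3/(-10/3) = 0 at -10/3: a logarithmic (infinitely-sheeted) branch point; the remaining terms are analytic or single-valued there.


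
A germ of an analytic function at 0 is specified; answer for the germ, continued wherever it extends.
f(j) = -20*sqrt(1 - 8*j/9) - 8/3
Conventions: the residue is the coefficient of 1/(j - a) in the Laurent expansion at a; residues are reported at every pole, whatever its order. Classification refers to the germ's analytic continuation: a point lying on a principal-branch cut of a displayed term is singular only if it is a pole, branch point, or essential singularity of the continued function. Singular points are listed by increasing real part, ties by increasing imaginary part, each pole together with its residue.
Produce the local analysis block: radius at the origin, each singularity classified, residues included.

Branch term (-20)*sqrt(1 - j/(9/8)): its argument vanishes at j = 9/8, a square-root branch point, modulus 9/8.
The radius of convergence is the smallest modulus among the singular points: 9/8.

Radius of convergence at 0: 9/8.
At 9/8: an algebraic (square-root) branch point.
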